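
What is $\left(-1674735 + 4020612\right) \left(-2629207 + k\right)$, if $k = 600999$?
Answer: $-4757926498416$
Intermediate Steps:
$\left(-1674735 + 4020612\right) \left(-2629207 + k\right) = \left(-1674735 + 4020612\right) \left(-2629207 + 600999\right) = 2345877 \left(-2028208\right) = -4757926498416$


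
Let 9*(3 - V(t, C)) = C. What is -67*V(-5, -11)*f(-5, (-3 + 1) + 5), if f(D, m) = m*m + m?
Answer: -10184/3 ≈ -3394.7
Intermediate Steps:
V(t, C) = 3 - C/9
f(D, m) = m + m² (f(D, m) = m² + m = m + m²)
-67*V(-5, -11)*f(-5, (-3 + 1) + 5) = -67*(3 - ⅑*(-11))*((-3 + 1) + 5)*(1 + ((-3 + 1) + 5)) = -67*(3 + 11/9)*(-2 + 5)*(1 + (-2 + 5)) = -2546*3*(1 + 3)/9 = -2546*3*4/9 = -2546*12/9 = -67*152/3 = -10184/3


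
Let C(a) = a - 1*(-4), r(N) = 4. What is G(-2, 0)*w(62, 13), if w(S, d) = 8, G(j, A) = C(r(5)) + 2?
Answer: 80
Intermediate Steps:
C(a) = 4 + a (C(a) = a + 4 = 4 + a)
G(j, A) = 10 (G(j, A) = (4 + 4) + 2 = 8 + 2 = 10)
G(-2, 0)*w(62, 13) = 10*8 = 80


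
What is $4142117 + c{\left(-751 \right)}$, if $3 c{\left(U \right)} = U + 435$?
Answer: $\frac{12426035}{3} \approx 4.142 \cdot 10^{6}$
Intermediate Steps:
$c{\left(U \right)} = 145 + \frac{U}{3}$ ($c{\left(U \right)} = \frac{U + 435}{3} = \frac{435 + U}{3} = 145 + \frac{U}{3}$)
$4142117 + c{\left(-751 \right)} = 4142117 + \left(145 + \frac{1}{3} \left(-751\right)\right) = 4142117 + \left(145 - \frac{751}{3}\right) = 4142117 - \frac{316}{3} = \frac{12426035}{3}$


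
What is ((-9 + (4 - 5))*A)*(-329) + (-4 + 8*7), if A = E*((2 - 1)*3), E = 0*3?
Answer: 52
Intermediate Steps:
E = 0
A = 0 (A = 0*((2 - 1)*3) = 0*(1*3) = 0*3 = 0)
((-9 + (4 - 5))*A)*(-329) + (-4 + 8*7) = ((-9 + (4 - 5))*0)*(-329) + (-4 + 8*7) = ((-9 - 1)*0)*(-329) + (-4 + 56) = -10*0*(-329) + 52 = 0*(-329) + 52 = 0 + 52 = 52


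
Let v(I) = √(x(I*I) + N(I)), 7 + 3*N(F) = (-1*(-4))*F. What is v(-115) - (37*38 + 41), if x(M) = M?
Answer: -1447 + 26*√174/3 ≈ -1332.7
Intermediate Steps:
N(F) = -7/3 + 4*F/3 (N(F) = -7/3 + ((-1*(-4))*F)/3 = -7/3 + (4*F)/3 = -7/3 + 4*F/3)
v(I) = √(-7/3 + I² + 4*I/3) (v(I) = √(I*I + (-7/3 + 4*I/3)) = √(I² + (-7/3 + 4*I/3)) = √(-7/3 + I² + 4*I/3))
v(-115) - (37*38 + 41) = √(-21 + 9*(-115)² + 12*(-115))/3 - (37*38 + 41) = √(-21 + 9*13225 - 1380)/3 - (1406 + 41) = √(-21 + 119025 - 1380)/3 - 1*1447 = √117624/3 - 1447 = (26*√174)/3 - 1447 = 26*√174/3 - 1447 = -1447 + 26*√174/3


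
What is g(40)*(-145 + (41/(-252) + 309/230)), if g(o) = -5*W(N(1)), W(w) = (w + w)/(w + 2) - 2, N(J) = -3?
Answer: 4167881/1449 ≈ 2876.4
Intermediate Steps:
W(w) = -2 + 2*w/(2 + w) (W(w) = (2*w)/(2 + w) - 2 = 2*w/(2 + w) - 2 = -2 + 2*w/(2 + w))
g(o) = -20 (g(o) = -(-20)/(2 - 3) = -(-20)/(-1) = -(-20)*(-1) = -5*4 = -20)
g(40)*(-145 + (41/(-252) + 309/230)) = -20*(-145 + (41/(-252) + 309/230)) = -20*(-145 + (41*(-1/252) + 309*(1/230))) = -20*(-145 + (-41/252 + 309/230)) = -20*(-145 + 34219/28980) = -20*(-4167881/28980) = 4167881/1449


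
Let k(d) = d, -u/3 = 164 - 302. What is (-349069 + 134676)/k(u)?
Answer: -214393/414 ≈ -517.86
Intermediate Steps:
u = 414 (u = -3*(164 - 302) = -3*(-138) = 414)
(-349069 + 134676)/k(u) = (-349069 + 134676)/414 = -214393*1/414 = -214393/414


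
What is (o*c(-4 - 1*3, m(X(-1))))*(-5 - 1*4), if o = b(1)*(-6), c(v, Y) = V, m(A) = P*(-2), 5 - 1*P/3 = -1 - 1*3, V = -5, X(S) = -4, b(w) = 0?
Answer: 0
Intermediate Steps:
P = 27 (P = 15 - 3*(-1 - 1*3) = 15 - 3*(-1 - 3) = 15 - 3*(-4) = 15 + 12 = 27)
m(A) = -54 (m(A) = 27*(-2) = -54)
c(v, Y) = -5
o = 0 (o = 0*(-6) = 0)
(o*c(-4 - 1*3, m(X(-1))))*(-5 - 1*4) = (0*(-5))*(-5 - 1*4) = 0*(-5 - 4) = 0*(-9) = 0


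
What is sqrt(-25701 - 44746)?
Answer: I*sqrt(70447) ≈ 265.42*I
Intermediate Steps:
sqrt(-25701 - 44746) = sqrt(-70447) = I*sqrt(70447)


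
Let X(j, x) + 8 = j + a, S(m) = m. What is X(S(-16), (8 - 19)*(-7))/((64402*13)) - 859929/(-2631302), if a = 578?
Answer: 360706329131/1101497224126 ≈ 0.32747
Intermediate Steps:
X(j, x) = 570 + j (X(j, x) = -8 + (j + 578) = -8 + (578 + j) = 570 + j)
X(S(-16), (8 - 19)*(-7))/((64402*13)) - 859929/(-2631302) = (570 - 16)/((64402*13)) - 859929/(-2631302) = 554/837226 - 859929*(-1/2631302) = 554*(1/837226) + 859929/2631302 = 277/418613 + 859929/2631302 = 360706329131/1101497224126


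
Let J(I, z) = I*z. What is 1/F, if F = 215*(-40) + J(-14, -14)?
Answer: -1/8404 ≈ -0.00011899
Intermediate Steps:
F = -8404 (F = 215*(-40) - 14*(-14) = -8600 + 196 = -8404)
1/F = 1/(-8404) = -1/8404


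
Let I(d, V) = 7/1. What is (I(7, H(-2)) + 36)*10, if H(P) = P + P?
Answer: 430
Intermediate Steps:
H(P) = 2*P
I(d, V) = 7 (I(d, V) = 7*1 = 7)
(I(7, H(-2)) + 36)*10 = (7 + 36)*10 = 43*10 = 430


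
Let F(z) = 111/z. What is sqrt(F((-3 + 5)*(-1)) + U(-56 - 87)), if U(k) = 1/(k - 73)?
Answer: I*sqrt(71934)/36 ≈ 7.4501*I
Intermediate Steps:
U(k) = 1/(-73 + k)
sqrt(F((-3 + 5)*(-1)) + U(-56 - 87)) = sqrt(111/(((-3 + 5)*(-1))) + 1/(-73 + (-56 - 87))) = sqrt(111/((2*(-1))) + 1/(-73 - 143)) = sqrt(111/(-2) + 1/(-216)) = sqrt(111*(-1/2) - 1/216) = sqrt(-111/2 - 1/216) = sqrt(-11989/216) = I*sqrt(71934)/36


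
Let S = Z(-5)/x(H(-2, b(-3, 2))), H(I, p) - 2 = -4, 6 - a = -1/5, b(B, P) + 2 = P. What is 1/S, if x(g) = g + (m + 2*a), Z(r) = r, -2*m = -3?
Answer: -119/50 ≈ -2.3800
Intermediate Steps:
m = 3/2 (m = -1/2*(-3) = 3/2 ≈ 1.5000)
b(B, P) = -2 + P
a = 31/5 (a = 6 - (-1)/5 = 6 - 1*(-1/5) = 6 + 1/5 = 31/5 ≈ 6.2000)
H(I, p) = -2 (H(I, p) = 2 - 4 = -2)
x(g) = 139/10 + g (x(g) = g + (3/2 + 2*(31/5)) = g + (3/2 + 62/5) = g + 139/10 = 139/10 + g)
S = -50/119 (S = -5/(139/10 - 2) = -5/119/10 = -5*10/119 = -50/119 ≈ -0.42017)
1/S = 1/(-50/119) = -119/50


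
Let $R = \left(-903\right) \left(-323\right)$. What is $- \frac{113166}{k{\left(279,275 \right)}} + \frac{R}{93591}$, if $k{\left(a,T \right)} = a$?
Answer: $- \frac{389257165}{967107} \approx -402.5$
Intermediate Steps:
$R = 291669$
$- \frac{113166}{k{\left(279,275 \right)}} + \frac{R}{93591} = - \frac{113166}{279} + \frac{291669}{93591} = \left(-113166\right) \frac{1}{279} + 291669 \cdot \frac{1}{93591} = - \frac{12574}{31} + \frac{97223}{31197} = - \frac{389257165}{967107}$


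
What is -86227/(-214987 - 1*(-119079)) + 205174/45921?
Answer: 23637458059/4404191268 ≈ 5.3670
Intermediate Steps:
-86227/(-214987 - 1*(-119079)) + 205174/45921 = -86227/(-214987 + 119079) + 205174*(1/45921) = -86227/(-95908) + 205174/45921 = -86227*(-1/95908) + 205174/45921 = 86227/95908 + 205174/45921 = 23637458059/4404191268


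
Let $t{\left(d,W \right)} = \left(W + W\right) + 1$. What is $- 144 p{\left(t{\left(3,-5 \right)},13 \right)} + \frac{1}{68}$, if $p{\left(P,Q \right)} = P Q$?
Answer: $\frac{1145665}{68} \approx 16848.0$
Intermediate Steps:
$t{\left(d,W \right)} = 1 + 2 W$ ($t{\left(d,W \right)} = 2 W + 1 = 1 + 2 W$)
$- 144 p{\left(t{\left(3,-5 \right)},13 \right)} + \frac{1}{68} = - 144 \left(1 + 2 \left(-5\right)\right) 13 + \frac{1}{68} = - 144 \left(1 - 10\right) 13 + \frac{1}{68} = - 144 \left(\left(-9\right) 13\right) + \frac{1}{68} = \left(-144\right) \left(-117\right) + \frac{1}{68} = 16848 + \frac{1}{68} = \frac{1145665}{68}$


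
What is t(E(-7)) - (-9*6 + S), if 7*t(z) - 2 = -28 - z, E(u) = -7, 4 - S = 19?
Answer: 464/7 ≈ 66.286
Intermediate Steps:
S = -15 (S = 4 - 1*19 = 4 - 19 = -15)
t(z) = -26/7 - z/7 (t(z) = 2/7 + (-28 - z)/7 = 2/7 + (-4 - z/7) = -26/7 - z/7)
t(E(-7)) - (-9*6 + S) = (-26/7 - ⅐*(-7)) - (-9*6 - 15) = (-26/7 + 1) - (-54 - 15) = -19/7 - 1*(-69) = -19/7 + 69 = 464/7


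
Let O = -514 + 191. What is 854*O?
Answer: -275842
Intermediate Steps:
O = -323
854*O = 854*(-323) = -275842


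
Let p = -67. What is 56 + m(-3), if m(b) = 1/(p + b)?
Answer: 3919/70 ≈ 55.986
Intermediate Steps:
m(b) = 1/(-67 + b)
56 + m(-3) = 56 + 1/(-67 - 3) = 56 + 1/(-70) = 56 - 1/70 = 3919/70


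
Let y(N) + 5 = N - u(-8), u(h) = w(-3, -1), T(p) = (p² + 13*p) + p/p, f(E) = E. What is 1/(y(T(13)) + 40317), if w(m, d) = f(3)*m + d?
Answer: 1/40661 ≈ 2.4594e-5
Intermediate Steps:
T(p) = 1 + p² + 13*p (T(p) = (p² + 13*p) + 1 = 1 + p² + 13*p)
w(m, d) = d + 3*m (w(m, d) = 3*m + d = d + 3*m)
u(h) = -10 (u(h) = -1 + 3*(-3) = -1 - 9 = -10)
y(N) = 5 + N (y(N) = -5 + (N - 1*(-10)) = -5 + (N + 10) = -5 + (10 + N) = 5 + N)
1/(y(T(13)) + 40317) = 1/((5 + (1 + 13² + 13*13)) + 40317) = 1/((5 + (1 + 169 + 169)) + 40317) = 1/((5 + 339) + 40317) = 1/(344 + 40317) = 1/40661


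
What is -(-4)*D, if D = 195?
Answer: 780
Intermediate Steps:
-(-4)*D = -(-4)*195 = -4*(-195) = 780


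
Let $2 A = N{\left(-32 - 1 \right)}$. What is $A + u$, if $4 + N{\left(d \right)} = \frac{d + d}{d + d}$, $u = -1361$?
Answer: $- \frac{2725}{2} \approx -1362.5$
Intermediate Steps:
$N{\left(d \right)} = -3$ ($N{\left(d \right)} = -4 + \frac{d + d}{d + d} = -4 + \frac{2 d}{2 d} = -4 + 2 d \frac{1}{2 d} = -4 + 1 = -3$)
$A = - \frac{3}{2}$ ($A = \frac{1}{2} \left(-3\right) = - \frac{3}{2} \approx -1.5$)
$A + u = - \frac{3}{2} - 1361 = - \frac{2725}{2}$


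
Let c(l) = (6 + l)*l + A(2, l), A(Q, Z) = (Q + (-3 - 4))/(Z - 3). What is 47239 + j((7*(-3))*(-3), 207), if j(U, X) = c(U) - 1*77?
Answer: 618107/12 ≈ 51509.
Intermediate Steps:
A(Q, Z) = (-7 + Q)/(-3 + Z) (A(Q, Z) = (Q - 7)/(-3 + Z) = (-7 + Q)/(-3 + Z))
c(l) = -5/(-3 + l) + l*(6 + l) (c(l) = (6 + l)*l + (-7 + 2)/(-3 + l) = l*(6 + l) - 5/(-3 + l) = -5/(-3 + l) + l*(6 + l))
j(U, X) = -77 + (-5 + U*(-3 + U)*(6 + U))/(-3 + U) (j(U, X) = (-5 + U*(-3 + U)*(6 + U))/(-3 + U) - 1*77 = (-5 + U*(-3 + U)*(6 + U))/(-3 + U) - 77 = -77 + (-5 + U*(-3 + U)*(6 + U))/(-3 + U))
47239 + j((7*(-3))*(-3), 207) = 47239 + (-5 + (-3 + (7*(-3))*(-3))*(-77 + ((7*(-3))*(-3))**2 + 6*((7*(-3))*(-3))))/(-3 + (7*(-3))*(-3)) = 47239 + (-5 + (-3 - 21*(-3))*(-77 + (-21*(-3))**2 + 6*(-21*(-3))))/(-3 - 21*(-3)) = 47239 + (-5 + (-3 + 63)*(-77 + 63**2 + 6*63))/(-3 + 63) = 47239 + (-5 + 60*(-77 + 3969 + 378))/60 = 47239 + (-5 + 60*4270)/60 = 47239 + (-5 + 256200)/60 = 47239 + (1/60)*256195 = 47239 + 51239/12 = 618107/12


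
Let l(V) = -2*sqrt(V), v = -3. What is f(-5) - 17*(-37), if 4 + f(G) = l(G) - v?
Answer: 628 - 2*I*sqrt(5) ≈ 628.0 - 4.4721*I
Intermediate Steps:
f(G) = -1 - 2*sqrt(G) (f(G) = -4 + (-2*sqrt(G) - 1*(-3)) = -4 + (-2*sqrt(G) + 3) = -4 + (3 - 2*sqrt(G)) = -1 - 2*sqrt(G))
f(-5) - 17*(-37) = (-1 - 2*I*sqrt(5)) - 17*(-37) = (-1 - 2*I*sqrt(5)) + 629 = 628 - 2*I*sqrt(5)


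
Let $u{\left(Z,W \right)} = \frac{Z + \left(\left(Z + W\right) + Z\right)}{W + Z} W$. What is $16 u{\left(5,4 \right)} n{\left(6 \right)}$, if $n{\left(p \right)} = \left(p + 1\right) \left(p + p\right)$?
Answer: $\frac{34048}{3} \approx 11349.0$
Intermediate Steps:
$u{\left(Z,W \right)} = \frac{W \left(W + 3 Z\right)}{W + Z}$ ($u{\left(Z,W \right)} = \frac{Z + \left(\left(W + Z\right) + Z\right)}{W + Z} W = \frac{Z + \left(W + 2 Z\right)}{W + Z} W = \frac{W + 3 Z}{W + Z} W = \frac{W \left(W + 3 Z\right)}{W + Z}$)
$n{\left(p \right)} = 2 p \left(1 + p\right)$ ($n{\left(p \right)} = \left(1 + p\right) 2 p = 2 p \left(1 + p\right)$)
$16 u{\left(5,4 \right)} n{\left(6 \right)} = 16 \frac{4 \left(4 + 3 \cdot 5\right)}{4 + 5} \cdot 2 \cdot 6 \left(1 + 6\right) = 16 \frac{4 \left(4 + 15\right)}{9} \cdot 2 \cdot 6 \cdot 7 = 16 \cdot 4 \cdot \frac{1}{9} \cdot 19 \cdot 84 = 16 \cdot \frac{76}{9} \cdot 84 = \frac{1216}{9} \cdot 84 = \frac{34048}{3}$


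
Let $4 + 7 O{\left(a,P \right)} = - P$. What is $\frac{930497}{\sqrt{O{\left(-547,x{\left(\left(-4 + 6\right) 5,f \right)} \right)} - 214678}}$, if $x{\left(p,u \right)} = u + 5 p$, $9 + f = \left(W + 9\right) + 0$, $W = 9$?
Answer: $- \frac{930497 i \sqrt{214687}}{214687} \approx - 2008.2 i$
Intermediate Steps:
$f = 9$ ($f = -9 + \left(\left(9 + 9\right) + 0\right) = -9 + \left(18 + 0\right) = -9 + 18 = 9$)
$O{\left(a,P \right)} = - \frac{4}{7} - \frac{P}{7}$ ($O{\left(a,P \right)} = - \frac{4}{7} + \frac{\left(-1\right) P}{7} = - \frac{4}{7} - \frac{P}{7}$)
$\frac{930497}{\sqrt{O{\left(-547,x{\left(\left(-4 + 6\right) 5,f \right)} \right)} - 214678}} = \frac{930497}{\sqrt{\left(- \frac{4}{7} - \frac{9 + 5 \left(-4 + 6\right) 5}{7}\right) - 214678}} = \frac{930497}{\sqrt{\left(- \frac{4}{7} - \frac{9 + 5 \cdot 2 \cdot 5}{7}\right) - 214678}} = \frac{930497}{\sqrt{\left(- \frac{4}{7} - \frac{9 + 5 \cdot 10}{7}\right) - 214678}} = \frac{930497}{\sqrt{\left(- \frac{4}{7} - \frac{9 + 50}{7}\right) - 214678}} = \frac{930497}{\sqrt{\left(- \frac{4}{7} - \frac{59}{7}\right) - 214678}} = \frac{930497}{\sqrt{-9 - 214678}} = \frac{930497}{\sqrt{-214687}} = \frac{930497}{i \sqrt{214687}} = 930497 \left(- \frac{i \sqrt{214687}}{214687}\right) = - \frac{930497 i \sqrt{214687}}{214687}$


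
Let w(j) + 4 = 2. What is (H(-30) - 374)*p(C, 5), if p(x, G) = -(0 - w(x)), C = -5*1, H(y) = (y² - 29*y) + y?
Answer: -2732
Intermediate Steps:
w(j) = -2 (w(j) = -4 + 2 = -2)
H(y) = y² - 28*y
C = -5
p(x, G) = -2 (p(x, G) = -(0 - 1*(-2)) = -(0 + 2) = -1*2 = -2)
(H(-30) - 374)*p(C, 5) = (-30*(-28 - 30) - 374)*(-2) = (-30*(-58) - 374)*(-2) = (1740 - 374)*(-2) = 1366*(-2) = -2732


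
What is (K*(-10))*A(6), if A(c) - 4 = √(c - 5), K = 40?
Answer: -2000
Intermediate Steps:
A(c) = 4 + √(-5 + c) (A(c) = 4 + √(c - 5) = 4 + √(-5 + c))
(K*(-10))*A(6) = (40*(-10))*(4 + √(-5 + 6)) = -400*(4 + √1) = -400*(4 + 1) = -400*5 = -2000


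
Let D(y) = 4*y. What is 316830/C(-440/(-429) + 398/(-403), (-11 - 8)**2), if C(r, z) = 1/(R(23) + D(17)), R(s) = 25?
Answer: 29465190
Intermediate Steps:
C(r, z) = 1/93 (C(r, z) = 1/(25 + 4*17) = 1/(25 + 68) = 1/93)
316830/C(-440/(-429) + 398/(-403), (-11 - 8)**2) = 316830/(1/93) = 316830*93 = 29465190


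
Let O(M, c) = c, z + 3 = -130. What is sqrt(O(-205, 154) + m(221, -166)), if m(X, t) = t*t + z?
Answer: sqrt(27577) ≈ 166.06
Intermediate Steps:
z = -133 (z = -3 - 130 = -133)
m(X, t) = -133 + t**2 (m(X, t) = t*t - 133 = t**2 - 133 = -133 + t**2)
sqrt(O(-205, 154) + m(221, -166)) = sqrt(154 + (-133 + (-166)**2)) = sqrt(154 + (-133 + 27556)) = sqrt(154 + 27423) = sqrt(27577)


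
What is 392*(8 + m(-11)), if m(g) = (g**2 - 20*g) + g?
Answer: 132496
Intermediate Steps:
m(g) = g**2 - 19*g
392*(8 + m(-11)) = 392*(8 - 11*(-19 - 11)) = 392*(8 - 11*(-30)) = 392*(8 + 330) = 392*338 = 132496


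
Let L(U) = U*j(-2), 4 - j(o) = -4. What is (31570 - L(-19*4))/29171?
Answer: 1038/941 ≈ 1.1031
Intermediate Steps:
j(o) = 8 (j(o) = 4 - 1*(-4) = 4 + 4 = 8)
L(U) = 8*U (L(U) = U*8 = 8*U)
(31570 - L(-19*4))/29171 = (31570 - 8*(-19*4))/29171 = (31570 - 8*(-76))*(1/29171) = (31570 - 1*(-608))*(1/29171) = (31570 + 608)*(1/29171) = 32178*(1/29171) = 1038/941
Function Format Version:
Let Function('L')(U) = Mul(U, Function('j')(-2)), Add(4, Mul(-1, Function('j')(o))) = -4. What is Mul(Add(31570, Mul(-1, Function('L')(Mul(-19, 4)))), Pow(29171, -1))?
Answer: Rational(1038, 941) ≈ 1.1031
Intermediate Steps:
Function('j')(o) = 8 (Function('j')(o) = Add(4, Mul(-1, -4)) = Add(4, 4) = 8)
Function('L')(U) = Mul(8, U) (Function('L')(U) = Mul(U, 8) = Mul(8, U))
Mul(Add(31570, Mul(-1, Function('L')(Mul(-19, 4)))), Pow(29171, -1)) = Mul(Add(31570, Mul(-1, Mul(8, Mul(-19, 4)))), Pow(29171, -1)) = Mul(Add(31570, Mul(-1, Mul(8, -76))), Rational(1, 29171)) = Mul(Add(31570, Mul(-1, -608)), Rational(1, 29171)) = Mul(Add(31570, 608), Rational(1, 29171)) = Mul(32178, Rational(1, 29171)) = Rational(1038, 941)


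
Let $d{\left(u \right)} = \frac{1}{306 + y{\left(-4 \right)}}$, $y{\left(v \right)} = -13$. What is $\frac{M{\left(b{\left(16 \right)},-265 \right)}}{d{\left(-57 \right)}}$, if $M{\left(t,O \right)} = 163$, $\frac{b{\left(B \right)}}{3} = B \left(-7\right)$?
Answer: $47759$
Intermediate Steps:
$b{\left(B \right)} = - 21 B$ ($b{\left(B \right)} = 3 B \left(-7\right) = 3 \left(- 7 B\right) = - 21 B$)
$d{\left(u \right)} = \frac{1}{293}$ ($d{\left(u \right)} = \frac{1}{306 - 13} = \frac{1}{293}$)
$\frac{M{\left(b{\left(16 \right)},-265 \right)}}{d{\left(-57 \right)}} = 163 \frac{1}{\frac{1}{293}} = 163 \cdot 293 = 47759$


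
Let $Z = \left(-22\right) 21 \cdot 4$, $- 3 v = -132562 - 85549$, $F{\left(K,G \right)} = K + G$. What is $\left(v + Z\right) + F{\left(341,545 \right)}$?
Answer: $\frac{215225}{3} \approx 71742.0$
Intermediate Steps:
$F{\left(K,G \right)} = G + K$
$v = \frac{218111}{3}$ ($v = - \frac{-132562 - 85549}{3} = \left(- \frac{1}{3}\right) \left(-218111\right) = \frac{218111}{3} \approx 72704.0$)
$Z = -1848$ ($Z = \left(-462\right) 4 = -1848$)
$\left(v + Z\right) + F{\left(341,545 \right)} = \left(\frac{218111}{3} - 1848\right) + \left(545 + 341\right) = \frac{212567}{3} + 886 = \frac{215225}{3}$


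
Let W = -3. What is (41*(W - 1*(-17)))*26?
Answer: 14924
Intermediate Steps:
(41*(W - 1*(-17)))*26 = (41*(-3 - 1*(-17)))*26 = (41*(-3 + 17))*26 = (41*14)*26 = 574*26 = 14924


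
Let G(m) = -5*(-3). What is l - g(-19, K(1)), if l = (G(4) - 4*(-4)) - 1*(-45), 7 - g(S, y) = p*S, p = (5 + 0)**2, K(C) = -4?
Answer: -406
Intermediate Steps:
p = 25 (p = 5**2 = 25)
G(m) = 15
g(S, y) = 7 - 25*S
l = 76 (l = (15 - 4*(-4)) - 1*(-45) = (15 + 16) + 45 = 31 + 45 = 76)
l - g(-19, K(1)) = 76 - (7 - 25*(-19)) = 76 - (7 + 475) = 76 - 1*482 = 76 - 482 = -406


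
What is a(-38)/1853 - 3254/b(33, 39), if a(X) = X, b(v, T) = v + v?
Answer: -3016085/61149 ≈ -49.324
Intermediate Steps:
b(v, T) = 2*v
a(-38)/1853 - 3254/b(33, 39) = -38/1853 - 3254/(2*33) = -38*1/1853 - 3254/66 = -38/1853 - 3254*1/66 = -38/1853 - 1627/33 = -3016085/61149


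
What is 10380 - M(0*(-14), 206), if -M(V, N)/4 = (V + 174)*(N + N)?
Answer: 297132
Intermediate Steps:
M(V, N) = -8*N*(174 + V) (M(V, N) = -4*(V + 174)*(N + N) = -4*(174 + V)*2*N = -8*N*(174 + V))
10380 - M(0*(-14), 206) = 10380 - (-8)*206*(174 + 0*(-14)) = 10380 - (-8)*206*(174 + 0) = 10380 - (-8)*206*174 = 10380 - 1*(-286752) = 10380 + 286752 = 297132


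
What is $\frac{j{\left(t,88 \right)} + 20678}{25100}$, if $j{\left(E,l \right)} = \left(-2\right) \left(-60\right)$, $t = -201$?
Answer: $\frac{10399}{12550} \approx 0.82861$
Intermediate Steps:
$j{\left(E,l \right)} = 120$
$\frac{j{\left(t,88 \right)} + 20678}{25100} = \frac{120 + 20678}{25100} = 20798 \cdot \frac{1}{25100} = \frac{10399}{12550}$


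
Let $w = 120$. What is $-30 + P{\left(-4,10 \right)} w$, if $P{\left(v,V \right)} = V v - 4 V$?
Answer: $-9630$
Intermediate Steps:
$P{\left(v,V \right)} = - 4 V + V v$
$-30 + P{\left(-4,10 \right)} w = -30 + 10 \left(-4 - 4\right) 120 = -30 + 10 \left(-8\right) 120 = -30 - 9600 = -9630$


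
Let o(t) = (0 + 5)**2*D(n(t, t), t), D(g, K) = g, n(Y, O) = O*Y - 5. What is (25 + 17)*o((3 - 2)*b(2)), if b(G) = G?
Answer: -1050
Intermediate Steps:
n(Y, O) = -5 + O*Y
o(t) = -125 + 25*t**2 (o(t) = (0 + 5)**2*(-5 + t*t) = 5**2*(-5 + t**2) = 25*(-5 + t**2) = -125 + 25*t**2)
(25 + 17)*o((3 - 2)*b(2)) = (25 + 17)*(-125 + 25*((3 - 2)*2)**2) = 42*(-125 + 25*(1*2)**2) = 42*(-125 + 25*2**2) = 42*(-125 + 25*4) = 42*(-125 + 100) = 42*(-25) = -1050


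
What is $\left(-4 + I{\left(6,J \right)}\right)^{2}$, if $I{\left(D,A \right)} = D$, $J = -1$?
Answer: $4$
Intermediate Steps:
$\left(-4 + I{\left(6,J \right)}\right)^{2} = \left(-4 + 6\right)^{2} = 2^{2} = 4$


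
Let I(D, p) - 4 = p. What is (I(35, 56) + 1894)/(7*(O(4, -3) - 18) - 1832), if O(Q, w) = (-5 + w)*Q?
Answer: -977/1091 ≈ -0.89551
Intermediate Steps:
O(Q, w) = Q*(-5 + w)
I(D, p) = 4 + p
(I(35, 56) + 1894)/(7*(O(4, -3) - 18) - 1832) = ((4 + 56) + 1894)/(7*(4*(-5 - 3) - 18) - 1832) = (60 + 1894)/(7*(4*(-8) - 18) - 1832) = 1954/(7*(-32 - 18) - 1832) = 1954/(7*(-50) - 1832) = 1954/(-350 - 1832) = 1954/(-2182) = 1954*(-1/2182) = -977/1091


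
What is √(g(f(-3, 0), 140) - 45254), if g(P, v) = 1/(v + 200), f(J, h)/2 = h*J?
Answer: I*√1307840515/170 ≈ 212.73*I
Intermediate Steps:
f(J, h) = 2*J*h (f(J, h) = 2*(h*J) = 2*(J*h) = 2*J*h)
g(P, v) = 1/(200 + v)
√(g(f(-3, 0), 140) - 45254) = √(1/(200 + 140) - 45254) = √(1/340 - 45254) = √(-15386359/340) = I*√1307840515/170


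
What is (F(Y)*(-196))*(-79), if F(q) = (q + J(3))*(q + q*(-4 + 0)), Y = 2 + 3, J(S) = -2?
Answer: -696780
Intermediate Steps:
Y = 5
F(q) = -3*q*(-2 + q) (F(q) = (q - 2)*(q + q*(-4 + 0)) = (-2 + q)*(q + q*(-4)) = (-2 + q)*(q - 4*q) = (-2 + q)*(-3*q) = -3*q*(-2 + q))
(F(Y)*(-196))*(-79) = ((3*5*(2 - 1*5))*(-196))*(-79) = ((3*5*(2 - 5))*(-196))*(-79) = ((3*5*(-3))*(-196))*(-79) = -45*(-196)*(-79) = 8820*(-79) = -696780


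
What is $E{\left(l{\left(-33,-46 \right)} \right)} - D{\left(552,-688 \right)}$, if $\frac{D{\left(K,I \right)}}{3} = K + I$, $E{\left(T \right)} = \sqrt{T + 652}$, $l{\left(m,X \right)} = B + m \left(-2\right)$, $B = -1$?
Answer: $408 + \sqrt{717} \approx 434.78$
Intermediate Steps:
$l{\left(m,X \right)} = -1 - 2 m$ ($l{\left(m,X \right)} = -1 + m \left(-2\right) = -1 - 2 m$)
$E{\left(T \right)} = \sqrt{652 + T}$
$D{\left(K,I \right)} = 3 I + 3 K$ ($D{\left(K,I \right)} = 3 \left(K + I\right) = 3 \left(I + K\right) = 3 I + 3 K$)
$E{\left(l{\left(-33,-46 \right)} \right)} - D{\left(552,-688 \right)} = \sqrt{652 - -65} - \left(3 \left(-688\right) + 3 \cdot 552\right) = \sqrt{652 + \left(-1 + 66\right)} - \left(-2064 + 1656\right) = \sqrt{652 + 65} - -408 = \sqrt{717} + 408 = 408 + \sqrt{717}$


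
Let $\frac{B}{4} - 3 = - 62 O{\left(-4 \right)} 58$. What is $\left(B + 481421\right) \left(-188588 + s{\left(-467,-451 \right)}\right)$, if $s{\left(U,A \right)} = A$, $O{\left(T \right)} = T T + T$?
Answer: $-58379969175$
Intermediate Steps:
$O{\left(T \right)} = T + T^{2}$ ($O{\left(T \right)} = T^{2} + T = T + T^{2}$)
$B = -172596$ ($B = 12 + 4 - 62 \left(- 4 \left(1 - 4\right)\right) 58 = 12 + 4 - 62 \left(\left(-4\right) \left(-3\right)\right) 58 = 12 + 4 \left(-62\right) 12 \cdot 58 = 12 + 4 \left(\left(-744\right) 58\right) = 12 + 4 \left(-43152\right) = 12 - 172608 = -172596$)
$\left(B + 481421\right) \left(-188588 + s{\left(-467,-451 \right)}\right) = \left(-172596 + 481421\right) \left(-188588 - 451\right) = 308825 \left(-189039\right) = -58379969175$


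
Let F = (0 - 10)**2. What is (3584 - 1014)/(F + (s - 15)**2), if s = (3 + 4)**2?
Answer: 1285/628 ≈ 2.0462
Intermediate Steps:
F = 100 (F = (-10)**2 = 100)
s = 49 (s = 7**2 = 49)
(3584 - 1014)/(F + (s - 15)**2) = (3584 - 1014)/(100 + (49 - 15)**2) = 2570/(100 + 34**2) = 2570/(100 + 1156) = 2570/1256 = 2570*(1/1256) = 1285/628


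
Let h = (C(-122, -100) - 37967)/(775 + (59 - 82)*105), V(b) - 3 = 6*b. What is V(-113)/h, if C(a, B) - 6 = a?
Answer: -1107000/38083 ≈ -29.068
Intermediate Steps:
V(b) = 3 + 6*b
C(a, B) = 6 + a
h = 38083/1640 (h = ((6 - 122) - 37967)/(775 + (59 - 82)*105) = (-116 - 37967)/(775 - 23*105) = -38083/(775 - 2415) = -38083/(-1640) = -38083*(-1/1640) = 38083/1640 ≈ 23.221)
V(-113)/h = (3 + 6*(-113))/(38083/1640) = (3 - 678)*(1640/38083) = -675*1640/38083 = -1107000/38083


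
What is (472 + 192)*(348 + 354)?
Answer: 466128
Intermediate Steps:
(472 + 192)*(348 + 354) = 664*702 = 466128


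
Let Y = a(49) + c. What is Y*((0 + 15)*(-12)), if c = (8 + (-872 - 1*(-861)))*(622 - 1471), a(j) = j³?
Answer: -21635280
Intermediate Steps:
c = 2547 (c = (8 + (-872 + 861))*(-849) = (8 - 11)*(-849) = -3*(-849) = 2547)
Y = 120196 (Y = 49³ + 2547 = 117649 + 2547 = 120196)
Y*((0 + 15)*(-12)) = 120196*((0 + 15)*(-12)) = 120196*(15*(-12)) = 120196*(-180) = -21635280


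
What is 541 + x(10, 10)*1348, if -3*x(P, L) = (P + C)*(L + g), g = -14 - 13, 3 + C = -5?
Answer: 47455/3 ≈ 15818.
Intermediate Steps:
C = -8 (C = -3 - 5 = -8)
g = -27
x(P, L) = -(-27 + L)*(-8 + P)/3 (x(P, L) = -(P - 8)*(L - 27)/3 = -(-8 + P)*(-27 + L)/3 = -(-27 + L)*(-8 + P)/3)
541 + x(10, 10)*1348 = 541 + (-72 + 9*10 + (8/3)*10 - 1/3*10*10)*1348 = 541 + (-72 + 90 + 80/3 - 100/3)*1348 = 541 + (34/3)*1348 = 541 + 45832/3 = 47455/3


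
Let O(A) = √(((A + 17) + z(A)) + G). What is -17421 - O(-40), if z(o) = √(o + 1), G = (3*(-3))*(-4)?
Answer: -17421 - √(13 + I*√39) ≈ -17425.0 - 0.84327*I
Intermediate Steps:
G = 36 (G = -9*(-4) = 36)
z(o) = √(1 + o)
O(A) = √(53 + A + √(1 + A)) (O(A) = √(((A + 17) + √(1 + A)) + 36) = √(((17 + A) + √(1 + A)) + 36) = √((17 + A + √(1 + A)) + 36) = √(53 + A + √(1 + A)))
-17421 - O(-40) = -17421 - √(53 - 40 + √(1 - 40)) = -17421 - √(53 - 40 + √(-39)) = -17421 - √(53 - 40 + I*√39) = -17421 - √(13 + I*√39)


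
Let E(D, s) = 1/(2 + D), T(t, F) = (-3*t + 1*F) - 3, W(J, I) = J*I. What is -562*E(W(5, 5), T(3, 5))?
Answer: -562/27 ≈ -20.815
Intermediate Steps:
W(J, I) = I*J
T(t, F) = -3 + F - 3*t (T(t, F) = (-3*t + F) - 3 = (F - 3*t) - 3 = -3 + F - 3*t)
-562*E(W(5, 5), T(3, 5)) = -562/(2 + 5*5) = -562/(2 + 25) = -562/27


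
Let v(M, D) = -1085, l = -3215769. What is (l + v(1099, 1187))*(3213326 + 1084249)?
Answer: -13824671329050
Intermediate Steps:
(l + v(1099, 1187))*(3213326 + 1084249) = (-3215769 - 1085)*(3213326 + 1084249) = -3216854*4297575 = -13824671329050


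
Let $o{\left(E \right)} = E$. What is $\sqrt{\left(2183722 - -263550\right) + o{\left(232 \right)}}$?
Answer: $4 \sqrt{152969} \approx 1564.4$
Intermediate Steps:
$\sqrt{\left(2183722 - -263550\right) + o{\left(232 \right)}} = \sqrt{\left(2183722 - -263550\right) + 232} = \sqrt{\left(2183722 + 263550\right) + 232} = \sqrt{2447272 + 232} = \sqrt{2447504} = 4 \sqrt{152969}$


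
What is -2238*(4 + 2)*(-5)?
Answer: 67140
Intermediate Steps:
-2238*(4 + 2)*(-5) = -13428*(-5) = -2238*(-30) = 67140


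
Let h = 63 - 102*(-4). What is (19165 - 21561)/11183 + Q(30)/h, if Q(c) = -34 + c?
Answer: -1173248/5267193 ≈ -0.22275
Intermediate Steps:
h = 471 (h = 63 + 408 = 471)
(19165 - 21561)/11183 + Q(30)/h = (19165 - 21561)/11183 + (-34 + 30)/471 = -2396*1/11183 - 4*1/471 = -2396/11183 - 4/471 = -1173248/5267193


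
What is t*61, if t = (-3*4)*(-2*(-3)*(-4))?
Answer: 17568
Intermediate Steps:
t = 288 (t = -72*(-4) = -12*(-24) = 288)
t*61 = 288*61 = 17568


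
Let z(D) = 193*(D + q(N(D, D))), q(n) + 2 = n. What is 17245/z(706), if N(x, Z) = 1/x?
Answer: 2434994/19185165 ≈ 0.12692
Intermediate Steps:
q(n) = -2 + n
z(D) = -386 + 193*D + 193/D (z(D) = 193*(D + (-2 + 1/D)) = 193*(-2 + D + 1/D) = -386 + 193*D + 193/D)
17245/z(706) = 17245/(-386 + 193*706 + 193/706) = 17245/(-386 + 136258 + 193*(1/706)) = 17245/(-386 + 136258 + 193/706) = 17245/(95925825/706) = 17245*(706/95925825) = 2434994/19185165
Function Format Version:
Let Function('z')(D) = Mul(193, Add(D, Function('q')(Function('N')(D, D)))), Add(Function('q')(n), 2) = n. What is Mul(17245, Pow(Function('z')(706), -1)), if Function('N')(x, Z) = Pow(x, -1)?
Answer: Rational(2434994, 19185165) ≈ 0.12692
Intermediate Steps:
Function('q')(n) = Add(-2, n)
Function('z')(D) = Add(-386, Mul(193, D), Mul(193, Pow(D, -1))) (Function('z')(D) = Mul(193, Add(D, Add(-2, Pow(D, -1)))) = Mul(193, Add(-2, D, Pow(D, -1))) = Add(-386, Mul(193, D), Mul(193, Pow(D, -1))))
Mul(17245, Pow(Function('z')(706), -1)) = Mul(17245, Pow(Add(-386, Mul(193, 706), Mul(193, Pow(706, -1))), -1)) = Mul(17245, Pow(Add(-386, 136258, Mul(193, Rational(1, 706))), -1)) = Mul(17245, Pow(Add(-386, 136258, Rational(193, 706)), -1)) = Mul(17245, Pow(Rational(95925825, 706), -1)) = Mul(17245, Rational(706, 95925825)) = Rational(2434994, 19185165)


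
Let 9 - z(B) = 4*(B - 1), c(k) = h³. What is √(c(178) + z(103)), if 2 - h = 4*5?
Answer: I*√6231 ≈ 78.937*I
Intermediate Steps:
h = -18 (h = 2 - 4*5 = 2 - 1*20 = 2 - 20 = -18)
c(k) = -5832 (c(k) = (-18)³ = -5832)
z(B) = 13 - 4*B (z(B) = 9 - 4*(B - 1) = 9 - 4*(-1 + B) = 9 - (-4 + 4*B) = 9 + (4 - 4*B) = 13 - 4*B)
√(c(178) + z(103)) = √(-5832 + (13 - 4*103)) = √(-5832 + (13 - 412)) = √(-5832 - 399) = √(-6231) = I*√6231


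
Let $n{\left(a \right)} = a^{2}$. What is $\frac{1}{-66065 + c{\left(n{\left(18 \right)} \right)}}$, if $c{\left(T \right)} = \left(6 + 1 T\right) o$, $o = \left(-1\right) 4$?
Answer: $- \frac{1}{67385} \approx -1.484 \cdot 10^{-5}$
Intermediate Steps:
$o = -4$
$c{\left(T \right)} = -24 - 4 T$ ($c{\left(T \right)} = \left(6 + 1 T\right) \left(-4\right) = \left(6 + T\right) \left(-4\right) = -24 - 4 T$)
$\frac{1}{-66065 + c{\left(n{\left(18 \right)} \right)}} = \frac{1}{-66065 - \left(24 + 4 \cdot 18^{2}\right)} = \frac{1}{-66065 - 1320} = \frac{1}{-67385} = - \frac{1}{67385}$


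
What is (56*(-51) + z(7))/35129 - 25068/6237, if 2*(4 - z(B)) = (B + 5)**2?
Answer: -299616920/73033191 ≈ -4.1025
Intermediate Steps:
z(B) = 4 - (5 + B)**2/2 (z(B) = 4 - (B + 5)**2/2 = 4 - (5 + B)**2/2)
(56*(-51) + z(7))/35129 - 25068/6237 = (56*(-51) + (4 - (5 + 7)**2/2))/35129 - 25068/6237 = (-2856 + (4 - 1/2*12**2))*(1/35129) - 25068*1/6237 = (-2856 + (4 - 1/2*144))*(1/35129) - 8356/2079 = (-2856 + (4 - 72))*(1/35129) - 8356/2079 = (-2856 - 68)*(1/35129) - 8356/2079 = -2924*1/35129 - 8356/2079 = -2924/35129 - 8356/2079 = -299616920/73033191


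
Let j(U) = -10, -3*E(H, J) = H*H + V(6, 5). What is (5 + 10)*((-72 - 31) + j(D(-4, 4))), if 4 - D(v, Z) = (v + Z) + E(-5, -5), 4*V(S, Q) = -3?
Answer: -1695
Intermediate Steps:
V(S, Q) = -¾ (V(S, Q) = (¼)*(-3) = -¾)
E(H, J) = ¼ - H²/3 (E(H, J) = -(H*H - ¾)/3 = -(H² - ¾)/3 = -(-¾ + H²)/3 = ¼ - H²/3)
D(v, Z) = 145/12 - Z - v (D(v, Z) = 4 - ((v + Z) + (¼ - ⅓*(-5)²)) = 4 - ((Z + v) + (¼ - ⅓*25)) = 4 - ((Z + v) + (¼ - 25/3)) = 4 - ((Z + v) - 97/12) = 4 - (-97/12 + Z + v) = 4 + (97/12 - Z - v) = 145/12 - Z - v)
(5 + 10)*((-72 - 31) + j(D(-4, 4))) = (5 + 10)*((-72 - 31) - 10) = 15*(-103 - 10) = 15*(-113) = -1695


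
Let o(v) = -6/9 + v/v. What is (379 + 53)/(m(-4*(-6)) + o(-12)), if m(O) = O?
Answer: 1296/73 ≈ 17.753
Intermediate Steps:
o(v) = ⅓ (o(v) = -6*⅑ + 1 = -⅔ + 1 = ⅓)
(379 + 53)/(m(-4*(-6)) + o(-12)) = (379 + 53)/(-4*(-6) + ⅓) = 432/(24 + ⅓) = 432/(73/3) = 432*(3/73) = 1296/73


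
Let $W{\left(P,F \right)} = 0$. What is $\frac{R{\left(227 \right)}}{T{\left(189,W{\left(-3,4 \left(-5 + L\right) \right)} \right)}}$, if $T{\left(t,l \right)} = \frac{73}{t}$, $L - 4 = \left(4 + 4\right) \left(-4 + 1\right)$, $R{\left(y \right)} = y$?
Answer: $\frac{42903}{73} \approx 587.71$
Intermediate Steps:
$L = -20$ ($L = 4 + \left(4 + 4\right) \left(-4 + 1\right) = 4 + 8 \left(-3\right) = 4 - 24 = -20$)
$\frac{R{\left(227 \right)}}{T{\left(189,W{\left(-3,4 \left(-5 + L\right) \right)} \right)}} = \frac{227}{73 \cdot \frac{1}{189}} = \frac{227}{\frac{73}{189}} = 227 \cdot \frac{189}{73} = \frac{42903}{73}$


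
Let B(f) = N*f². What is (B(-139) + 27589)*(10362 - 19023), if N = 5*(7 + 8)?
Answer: -12789386904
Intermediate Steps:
N = 75 (N = 5*15 = 75)
B(f) = 75*f²
(B(-139) + 27589)*(10362 - 19023) = (75*(-139)² + 27589)*(10362 - 19023) = (75*19321 + 27589)*(-8661) = (1449075 + 27589)*(-8661) = 1476664*(-8661) = -12789386904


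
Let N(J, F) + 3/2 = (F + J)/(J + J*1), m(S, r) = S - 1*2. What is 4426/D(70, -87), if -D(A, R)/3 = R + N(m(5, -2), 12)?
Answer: 2213/129 ≈ 17.155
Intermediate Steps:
m(S, r) = -2 + S (m(S, r) = S - 2 = -2 + S)
N(J, F) = -3/2 + (F + J)/(2*J) (N(J, F) = -3/2 + (F + J)/(J + J*1) = -3/2 + (F + J)/(J + J) = -3/2 + (F + J)/((2*J)) = -3/2 + (F + J)*(1/(2*J)) = -3/2 + (F + J)/(2*J))
D(A, R) = -3 - 3*R (D(A, R) = -3*(R + ((½)*12 - (-2 + 5))/(-2 + 5)) = -3*(R + (6 - 1*3)/3) = -3*(R + (6 - 3)/3) = -3*(R + (⅓)*3) = -3*(R + 1) = -3*(1 + R) = -3 - 3*R)
4426/D(70, -87) = 4426/(-3 - 3*(-87)) = 4426/(-3 + 261) = 4426/258 = 4426*(1/258) = 2213/129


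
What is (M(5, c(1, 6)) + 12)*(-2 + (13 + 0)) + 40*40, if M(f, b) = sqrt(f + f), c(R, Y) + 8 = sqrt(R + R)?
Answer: 1732 + 11*sqrt(10) ≈ 1766.8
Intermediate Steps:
c(R, Y) = -8 + sqrt(2)*sqrt(R) (c(R, Y) = -8 + sqrt(R + R) = -8 + sqrt(2*R) = -8 + sqrt(2)*sqrt(R))
M(f, b) = sqrt(2)*sqrt(f) (M(f, b) = sqrt(2*f) = sqrt(2)*sqrt(f))
(M(5, c(1, 6)) + 12)*(-2 + (13 + 0)) + 40*40 = (sqrt(2)*sqrt(5) + 12)*(-2 + (13 + 0)) + 40*40 = (sqrt(10) + 12)*(-2 + 13) + 1600 = (12 + sqrt(10))*11 + 1600 = (132 + 11*sqrt(10)) + 1600 = 1732 + 11*sqrt(10)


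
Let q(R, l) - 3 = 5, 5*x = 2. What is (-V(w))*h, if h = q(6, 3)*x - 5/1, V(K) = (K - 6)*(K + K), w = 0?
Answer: 0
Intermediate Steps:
x = ⅖ (x = (⅕)*2 = ⅖ ≈ 0.40000)
V(K) = 2*K*(-6 + K) (V(K) = (-6 + K)*(2*K) = 2*K*(-6 + K))
q(R, l) = 8 (q(R, l) = 3 + 5 = 8)
h = -9/5 (h = 8*(⅖) - 5/1 = 16/5 - 5*1 = 16/5 - 5 = -9/5 ≈ -1.8000)
(-V(w))*h = -2*0*(-6 + 0)*(-9/5) = -2*0*(-6)*(-9/5) = -1*0*(-9/5) = 0*(-9/5) = 0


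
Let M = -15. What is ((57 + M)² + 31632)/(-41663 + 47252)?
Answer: 484/81 ≈ 5.9753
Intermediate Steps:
((57 + M)² + 31632)/(-41663 + 47252) = ((57 - 15)² + 31632)/(-41663 + 47252) = (42² + 31632)/5589 = (1764 + 31632)*(1/5589) = 33396*(1/5589) = 484/81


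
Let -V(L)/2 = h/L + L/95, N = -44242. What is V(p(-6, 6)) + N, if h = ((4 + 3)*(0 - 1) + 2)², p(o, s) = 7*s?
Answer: -88266929/1995 ≈ -44244.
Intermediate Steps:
h = 25 (h = (7*(-1) + 2)² = (-7 + 2)² = (-5)² = 25)
V(L) = -50/L - 2*L/95 (V(L) = -2*(25/L + L/95) = -50/L - 2*L/95)
V(p(-6, 6)) + N = (-50/(7*6) - 14*6/95) - 44242 = (-50/42 - 2/95*42) - 44242 = (-50*1/42 - 84/95) - 44242 = (-25/21 - 84/95) - 44242 = -4139/1995 - 44242 = -88266929/1995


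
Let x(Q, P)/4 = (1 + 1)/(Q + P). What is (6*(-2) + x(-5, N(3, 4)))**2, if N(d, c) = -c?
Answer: 13456/81 ≈ 166.12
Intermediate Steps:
x(Q, P) = 8/(P + Q) (x(Q, P) = 4*((1 + 1)/(Q + P)) = 4*(2/(P + Q)) = 8/(P + Q))
(6*(-2) + x(-5, N(3, 4)))**2 = (6*(-2) + 8/(-1*4 - 5))**2 = (-12 + 8/(-4 - 5))**2 = (-12 + 8/(-9))**2 = (-12 + 8*(-1/9))**2 = (-12 - 8/9)**2 = (-116/9)**2 = 13456/81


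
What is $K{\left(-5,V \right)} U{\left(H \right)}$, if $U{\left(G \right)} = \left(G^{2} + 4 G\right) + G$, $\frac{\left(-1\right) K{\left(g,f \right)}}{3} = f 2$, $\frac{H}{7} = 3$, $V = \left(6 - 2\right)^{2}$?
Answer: $-52416$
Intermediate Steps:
$V = 16$ ($V = 4^{2} = 16$)
$H = 21$ ($H = 7 \cdot 3 = 21$)
$K{\left(g,f \right)} = - 6 f$ ($K{\left(g,f \right)} = - 3 f 2 = - 3 \cdot 2 f = - 6 f$)
$U{\left(G \right)} = G^{2} + 5 G$
$K{\left(-5,V \right)} U{\left(H \right)} = \left(-6\right) 16 \cdot 21 \left(5 + 21\right) = - 96 \cdot 21 \cdot 26 = \left(-96\right) 546 = -52416$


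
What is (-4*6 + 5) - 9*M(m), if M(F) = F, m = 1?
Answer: -28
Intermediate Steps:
(-4*6 + 5) - 9*M(m) = (-4*6 + 5) - 9*1 = (-24 + 5) - 9 = -19 - 9 = -28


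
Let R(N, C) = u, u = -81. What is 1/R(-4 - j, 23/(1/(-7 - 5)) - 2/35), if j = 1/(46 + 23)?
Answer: -1/81 ≈ -0.012346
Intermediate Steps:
j = 1/69 ≈ 0.014493
R(N, C) = -81
1/R(-4 - j, 23/(1/(-7 - 5)) - 2/35) = 1/(-81) = -1/81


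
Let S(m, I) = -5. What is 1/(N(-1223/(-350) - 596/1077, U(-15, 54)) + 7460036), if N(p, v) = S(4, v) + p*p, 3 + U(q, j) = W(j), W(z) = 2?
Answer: 142091302500/1060006750410039541 ≈ 1.3405e-7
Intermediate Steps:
U(q, j) = -1 (U(q, j) = -3 + 2 = -1)
N(p, v) = -5 + p**2 (N(p, v) = -5 + p*p = -5 + p**2)
1/(N(-1223/(-350) - 596/1077, U(-15, 54)) + 7460036) = 1/((-5 + (-1223/(-350) - 596/1077)**2) + 7460036) = 1/((-5 + (-1223*(-1/350) - 596*1/1077)**2) + 7460036) = 1/((-5 + (1223/350 - 596/1077)**2) + 7460036) = 1/((-5 + (1108571/376950)**2) + 7460036) = 1/((-5 + 1228929662041/142091302500) + 7460036) = 1/(518473149541/142091302500 + 7460036) = 1/(1060006750410039541/142091302500) = 142091302500/1060006750410039541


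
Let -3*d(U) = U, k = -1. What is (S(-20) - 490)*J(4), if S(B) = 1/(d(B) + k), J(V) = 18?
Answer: -149886/17 ≈ -8816.8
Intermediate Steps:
d(U) = -U/3
S(B) = 1/(-1 - B/3) (S(B) = 1/(-B/3 - 1) = 1/(-1 - B/3))
(S(-20) - 490)*J(4) = (-3/(3 - 20) - 490)*18 = (-3/(-17) - 490)*18 = (-3*(-1/17) - 490)*18 = (3/17 - 490)*18 = -8327/17*18 = -149886/17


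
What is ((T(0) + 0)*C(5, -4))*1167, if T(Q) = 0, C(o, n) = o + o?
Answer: 0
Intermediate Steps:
C(o, n) = 2*o
((T(0) + 0)*C(5, -4))*1167 = ((0 + 0)*(2*5))*1167 = (0*10)*1167 = 0*1167 = 0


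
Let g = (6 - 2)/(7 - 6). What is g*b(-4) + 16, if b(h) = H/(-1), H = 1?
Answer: 12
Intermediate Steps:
g = 4 (g = 4/1 = 4*1 = 4)
b(h) = -1 (b(h) = 1/(-1) = 1*(-1) = -1)
g*b(-4) + 16 = 4*(-1) + 16 = -4 + 16 = 12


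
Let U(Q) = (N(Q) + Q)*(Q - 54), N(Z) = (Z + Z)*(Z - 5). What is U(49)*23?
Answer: -501515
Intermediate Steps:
N(Z) = 2*Z*(-5 + Z) (N(Z) = (2*Z)*(-5 + Z) = 2*Z*(-5 + Z))
U(Q) = (-54 + Q)*(Q + 2*Q*(-5 + Q)) (U(Q) = (2*Q*(-5 + Q) + Q)*(Q - 54) = (Q + 2*Q*(-5 + Q))*(-54 + Q) = (-54 + Q)*(Q + 2*Q*(-5 + Q)))
U(49)*23 = (49*(486 - 117*49 + 2*49²))*23 = (49*(486 - 5733 + 2*2401))*23 = (49*(486 - 5733 + 4802))*23 = (49*(-445))*23 = -21805*23 = -501515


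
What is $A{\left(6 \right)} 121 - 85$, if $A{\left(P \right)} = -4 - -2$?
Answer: $-327$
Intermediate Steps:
$A{\left(P \right)} = -2$ ($A{\left(P \right)} = -4 + 2 = -2$)
$A{\left(6 \right)} 121 - 85 = \left(-2\right) 121 - 85 = -242 - 85 = -327$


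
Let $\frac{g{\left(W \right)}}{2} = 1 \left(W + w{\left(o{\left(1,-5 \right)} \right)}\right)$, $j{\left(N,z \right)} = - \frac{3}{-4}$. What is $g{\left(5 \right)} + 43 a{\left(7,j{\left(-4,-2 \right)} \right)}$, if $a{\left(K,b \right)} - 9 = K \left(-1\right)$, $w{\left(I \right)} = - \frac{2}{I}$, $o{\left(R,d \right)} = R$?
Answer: $92$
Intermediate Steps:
$j{\left(N,z \right)} = \frac{3}{4}$ ($j{\left(N,z \right)} = \left(-3\right) \left(- \frac{1}{4}\right) = \frac{3}{4}$)
$g{\left(W \right)} = -4 + 2 W$ ($g{\left(W \right)} = 2 \cdot 1 \left(W - \frac{2}{1}\right) = 2 \cdot 1 \left(W - 2\right) = 2 \cdot 1 \left(-2 + W\right) = 2 \left(-2 + W\right) = -4 + 2 W$)
$a{\left(K,b \right)} = 9 - K$ ($a{\left(K,b \right)} = 9 + K \left(-1\right) = 9 - K$)
$g{\left(5 \right)} + 43 a{\left(7,j{\left(-4,-2 \right)} \right)} = \left(-4 + 2 \cdot 5\right) + 43 \left(9 - 7\right) = \left(-4 + 10\right) + 43 \left(9 - 7\right) = 6 + 43 \cdot 2 = 6 + 86 = 92$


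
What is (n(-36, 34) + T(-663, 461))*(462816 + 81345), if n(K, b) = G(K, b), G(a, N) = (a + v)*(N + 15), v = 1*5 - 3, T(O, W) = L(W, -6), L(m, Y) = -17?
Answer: -915822963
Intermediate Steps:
T(O, W) = -17
v = 2 (v = 5 - 3 = 2)
G(a, N) = (2 + a)*(15 + N) (G(a, N) = (a + 2)*(N + 15) = (2 + a)*(15 + N))
n(K, b) = 30 + 2*b + 15*K + K*b (n(K, b) = 30 + 2*b + 15*K + b*K = 30 + 2*b + 15*K + K*b)
(n(-36, 34) + T(-663, 461))*(462816 + 81345) = ((30 + 2*34 + 15*(-36) - 36*34) - 17)*(462816 + 81345) = ((30 + 68 - 540 - 1224) - 17)*544161 = (-1666 - 17)*544161 = -1683*544161 = -915822963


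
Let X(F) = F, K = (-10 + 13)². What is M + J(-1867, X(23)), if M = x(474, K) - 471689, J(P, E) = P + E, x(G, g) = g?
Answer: -473524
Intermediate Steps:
K = 9 (K = 3² = 9)
J(P, E) = E + P
M = -471680 (M = 9 - 471689 = -471680)
M + J(-1867, X(23)) = -471680 + (23 - 1867) = -471680 - 1844 = -473524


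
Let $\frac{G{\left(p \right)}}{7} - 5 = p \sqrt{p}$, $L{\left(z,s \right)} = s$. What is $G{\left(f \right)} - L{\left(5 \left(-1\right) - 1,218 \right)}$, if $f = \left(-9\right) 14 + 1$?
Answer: $-183 - 4375 i \sqrt{5} \approx -183.0 - 9782.8 i$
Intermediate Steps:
$f = -125$ ($f = -126 + 1 = -125$)
$G{\left(p \right)} = 35 + 7 p^{\frac{3}{2}}$ ($G{\left(p \right)} = 35 + 7 p \sqrt{p} = 35 + 7 p^{\frac{3}{2}}$)
$G{\left(f \right)} - L{\left(5 \left(-1\right) - 1,218 \right)} = \left(35 + 7 \left(-125\right)^{\frac{3}{2}}\right) - 218 = \left(35 + 7 \left(- 625 i \sqrt{5}\right)\right) - 218 = \left(35 - 4375 i \sqrt{5}\right) - 218 = -183 - 4375 i \sqrt{5}$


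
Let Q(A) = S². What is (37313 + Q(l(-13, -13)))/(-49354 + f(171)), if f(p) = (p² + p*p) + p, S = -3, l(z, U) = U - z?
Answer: 37322/9299 ≈ 4.0135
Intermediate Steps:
f(p) = p + 2*p² (f(p) = (p² + p²) + p = 2*p² + p = p + 2*p²)
Q(A) = 9 (Q(A) = (-3)² = 9)
(37313 + Q(l(-13, -13)))/(-49354 + f(171)) = (37313 + 9)/(-49354 + 171*(1 + 2*171)) = 37322/(-49354 + 171*(1 + 342)) = 37322/(-49354 + 171*343) = 37322/(-49354 + 58653) = 37322/9299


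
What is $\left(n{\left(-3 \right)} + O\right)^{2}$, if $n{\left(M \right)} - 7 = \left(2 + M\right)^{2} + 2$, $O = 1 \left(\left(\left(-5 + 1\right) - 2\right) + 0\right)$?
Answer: $16$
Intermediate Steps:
$O = -6$ ($O = 1 \left(\left(-4 - 2\right) + 0\right) = 1 \left(-6 + 0\right) = 1 \left(-6\right) = -6$)
$n{\left(M \right)} = 9 + \left(2 + M\right)^{2}$ ($n{\left(M \right)} = 7 + \left(\left(2 + M\right)^{2} + 2\right) = 7 + \left(2 + \left(2 + M\right)^{2}\right) = 9 + \left(2 + M\right)^{2}$)
$\left(n{\left(-3 \right)} + O\right)^{2} = \left(\left(9 + \left(2 - 3\right)^{2}\right) - 6\right)^{2} = \left(\left(9 + \left(-1\right)^{2}\right) - 6\right)^{2} = \left(\left(9 + 1\right) - 6\right)^{2} = \left(10 - 6\right)^{2} = 4^{2} = 16$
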